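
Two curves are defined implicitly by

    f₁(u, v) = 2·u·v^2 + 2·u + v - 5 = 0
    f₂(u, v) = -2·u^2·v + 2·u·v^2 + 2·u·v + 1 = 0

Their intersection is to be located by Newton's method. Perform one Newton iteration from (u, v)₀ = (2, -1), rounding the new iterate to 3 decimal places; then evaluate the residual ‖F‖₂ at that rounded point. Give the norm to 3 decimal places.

At (2, -1): F = (2.000, 9.000).
Jacobian J = [[2·v^2 + 2, 4·u·v + 1], [-4·u·v + 2·v^2 + 2·v, -2·u^2 + 4·u·v + 2·u]].
At the point, J = [[4.000, -7.000], [8.000, -12.000]] (det J = 8.000).
Solving J·Δ = −F gives Δ = (-4.875, -2.500).
Then the next iterate is (u, v)₁ = (-2.875, -3.500).
Re-evaluating at (-2.875, -3.500): F = (-84.68750, 8.54688), so ‖F‖₂ = 85.118.

85.118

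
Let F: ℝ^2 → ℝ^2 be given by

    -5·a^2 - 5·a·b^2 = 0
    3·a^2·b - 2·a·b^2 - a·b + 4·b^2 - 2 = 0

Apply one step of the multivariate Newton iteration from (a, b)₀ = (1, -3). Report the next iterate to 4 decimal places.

(0.8701, -1.5714)

At (1, -3): F = (-50.0000, 10.0000).
Jacobian J = [[-10·a - 5·b^2, -10·a·b], [6·a·b - 2·b^2 - b, 3·a^2 - 4·a·b - a + 8·b]].
At the point, J = [[-55.0000, 30.0000], [-33.0000, -10.0000]] (det J = 1540.0000).
Solving J·Δ = −F gives Δ = (-0.1299, 1.4286).
Then the next iterate is (a, b)₁ = (0.8701, -1.5714).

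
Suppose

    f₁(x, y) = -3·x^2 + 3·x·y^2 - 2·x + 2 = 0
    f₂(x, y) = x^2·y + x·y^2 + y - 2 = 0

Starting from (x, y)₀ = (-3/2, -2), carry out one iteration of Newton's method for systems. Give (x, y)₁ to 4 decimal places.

(16.9265, -20.3529)

At (-3/2, -2): F = (-19.7500, -14.5000).
Jacobian J = [[-6·x + 3·y^2 - 2, 6·x·y], [2·x·y + y^2, x^2 + 2·x·y + 1]].
At the point, J = [[19.0000, 18.0000], [10.0000, 9.2500]] (det J = -4.2500).
Solving J·Δ = −F gives Δ = (18.4265, -18.3529).
Then the next iterate is (x, y)₁ = (16.9265, -20.3529).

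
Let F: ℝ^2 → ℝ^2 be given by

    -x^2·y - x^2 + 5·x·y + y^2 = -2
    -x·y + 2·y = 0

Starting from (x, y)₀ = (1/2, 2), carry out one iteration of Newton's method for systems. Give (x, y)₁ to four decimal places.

(0.6467, 0.1957)

At (1/2, 2): F = (10.2500, 3.0000).
Jacobian J = [[-2·x·y - 2·x + 5·y, -x^2 + 5·x + 2·y], [-y, -x + 2]].
At the point, J = [[7.0000, 6.2500], [-2.0000, 1.5000]] (det J = 23.0000).
Solving J·Δ = −F gives Δ = (0.1467, -1.8043).
Then the next iterate is (x, y)₁ = (0.6467, 0.1957).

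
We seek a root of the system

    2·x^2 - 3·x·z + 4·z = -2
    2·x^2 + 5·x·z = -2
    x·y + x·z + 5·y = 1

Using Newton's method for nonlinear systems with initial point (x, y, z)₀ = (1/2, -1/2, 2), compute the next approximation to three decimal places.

At (1/2, -1/2, 2): F = (7.500, 7.500, -2.750).
Jacobian J = [[4·x - 3·z, 0, -3·x + 4], [4·x + 5·z, 0, 5·x], [y + z, x + 5, x]].
At the point, J = [[-4.000, 0.000, 2.500], [12.000, 0.000, 2.500], [1.500, 5.500, 0.500]] (det J = 220.000).
Solving J·Δ = −F gives Δ = (0.000, 0.773, -3.000).
Then the next iterate is (x, y, z)₁ = (0.500, 0.273, -1.000).

(0.500, 0.273, -1.000)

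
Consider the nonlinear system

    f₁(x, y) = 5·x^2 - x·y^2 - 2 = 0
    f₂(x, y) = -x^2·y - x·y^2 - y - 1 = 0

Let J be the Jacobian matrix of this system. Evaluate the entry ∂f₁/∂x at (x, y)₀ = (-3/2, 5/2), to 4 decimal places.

∂f₁/∂x = 10·x - y^2.
At (-3/2, 5/2) this is -21.2500.

-21.2500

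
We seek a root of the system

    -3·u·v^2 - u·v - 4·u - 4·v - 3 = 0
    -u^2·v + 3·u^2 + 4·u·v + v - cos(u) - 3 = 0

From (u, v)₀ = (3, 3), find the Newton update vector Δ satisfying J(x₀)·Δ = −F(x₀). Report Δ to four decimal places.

(-2.9579, -0.2694)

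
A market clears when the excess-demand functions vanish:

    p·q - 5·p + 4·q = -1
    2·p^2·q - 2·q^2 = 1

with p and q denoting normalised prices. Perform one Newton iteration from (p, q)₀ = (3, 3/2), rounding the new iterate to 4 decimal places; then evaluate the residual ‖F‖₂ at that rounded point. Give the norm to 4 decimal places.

4.7404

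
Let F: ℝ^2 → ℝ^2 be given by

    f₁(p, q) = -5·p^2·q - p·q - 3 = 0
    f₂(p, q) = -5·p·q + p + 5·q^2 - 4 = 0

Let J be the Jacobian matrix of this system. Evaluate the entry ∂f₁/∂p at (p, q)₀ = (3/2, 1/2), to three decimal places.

-8.000

∂f₁/∂p = -10·p·q - q.
At (3/2, 1/2) this is -8.000.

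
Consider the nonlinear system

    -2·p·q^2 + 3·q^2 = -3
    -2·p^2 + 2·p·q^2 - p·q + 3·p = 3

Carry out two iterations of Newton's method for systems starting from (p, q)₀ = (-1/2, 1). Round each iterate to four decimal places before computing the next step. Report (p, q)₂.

(1.5721, -1.6000)

At (-1/2, 1): F = (7.0000, -5.5000).
Jacobian J = [[-2·q^2, -4·p·q + 6·q], [-4·p + 2·q^2 - q + 3, 4·p·q - p]].
At the point, J = [[-2.0000, 8.0000], [6.0000, -1.5000]] (det J = -45.0000).
Solving J·Δ = −F gives Δ = (0.7444, -0.6889).
Then the next iterate is (p, q)₁ = (0.2444, 0.3111).
Round to (0.2444, 0.3111) and repeat: F = (3.243042, -2.414988), J = [[-0.193566, 1.562469], [1.904866, 0.059731]].
Δ = (1.3277, -1.9111), so (p, q)₂ = (1.5721, -1.6000).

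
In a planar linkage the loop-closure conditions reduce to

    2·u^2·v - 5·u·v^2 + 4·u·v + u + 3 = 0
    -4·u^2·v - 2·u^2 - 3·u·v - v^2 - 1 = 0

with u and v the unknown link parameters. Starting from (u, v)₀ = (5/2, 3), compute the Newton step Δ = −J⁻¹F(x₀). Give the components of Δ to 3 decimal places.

(-1.174, -0.708)

At (5/2, 3): F = (-39.500, -120.000).
Jacobian J = [[4·u·v - 5·v^2 + 4·v + 1, 2·u^2 - 10·u·v + 4·u], [-8·u·v - 4·u - 3·v, -4·u^2 - 3·u - 2·v]].
At the point, J = [[-2.000, -52.500], [-79.000, -38.500]] (det J = -4070.500).
Solving J·Δ = −F gives Δ = (-1.174, -0.708).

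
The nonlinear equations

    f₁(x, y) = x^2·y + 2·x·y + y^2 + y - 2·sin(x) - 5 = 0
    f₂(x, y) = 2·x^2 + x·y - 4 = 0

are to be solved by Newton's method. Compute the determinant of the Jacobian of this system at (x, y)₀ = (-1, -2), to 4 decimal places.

-22.9194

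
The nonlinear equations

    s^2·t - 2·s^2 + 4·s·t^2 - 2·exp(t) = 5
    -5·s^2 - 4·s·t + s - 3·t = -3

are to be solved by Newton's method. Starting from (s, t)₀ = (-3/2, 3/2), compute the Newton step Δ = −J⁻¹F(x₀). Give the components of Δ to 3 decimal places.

(0.773, -0.828)

At (-3/2, 3/2): F = (-28.58838, -5.250).
Jacobian J = [[2·s·t - 4·s + 4·t^2, s^2 + 8·s·t - 2·exp(t)], [-10·s - 4·t + 1, -4·s - 3]].
At the point, J = [[10.500, -24.71338], [10.000, 3.000]] (det J = 278.63378).
Solving J·Δ = −F gives Δ = (0.773, -0.828).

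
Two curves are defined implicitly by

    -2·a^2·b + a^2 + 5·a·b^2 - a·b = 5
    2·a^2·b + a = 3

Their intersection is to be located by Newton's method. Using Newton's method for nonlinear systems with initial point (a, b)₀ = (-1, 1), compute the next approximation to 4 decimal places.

(-3.0000, -1.0000)

At (-1, 1): F = (-10.0000, -2.0000).
Jacobian J = [[-4·a·b + 2·a + 5·b^2 - b, -2·a^2 + 10·a·b - a], [4·a·b + 1, 2·a^2]].
At the point, J = [[6.0000, -11.0000], [-3.0000, 2.0000]] (det J = -21.0000).
Solving J·Δ = −F gives Δ = (-2.0000, -2.0000).
Then the next iterate is (a, b)₁ = (-3.0000, -1.0000).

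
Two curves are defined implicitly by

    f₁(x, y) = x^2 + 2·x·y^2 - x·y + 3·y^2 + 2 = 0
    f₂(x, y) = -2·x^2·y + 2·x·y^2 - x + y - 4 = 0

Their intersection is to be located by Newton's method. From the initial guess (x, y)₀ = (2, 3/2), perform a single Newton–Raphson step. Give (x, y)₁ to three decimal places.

(0.798, 0.956)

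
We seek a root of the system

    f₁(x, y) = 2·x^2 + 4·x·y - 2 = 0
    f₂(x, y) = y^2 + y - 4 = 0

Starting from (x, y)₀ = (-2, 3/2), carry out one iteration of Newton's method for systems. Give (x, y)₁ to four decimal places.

At (-2, 3/2): F = (-6.0000, -0.2500).
Jacobian J = [[4·x + 4·y, 4·x], [0, 2·y + 1]].
At the point, J = [[-2.0000, -8.0000], [0.0000, 4.0000]] (det J = -8.0000).
Solving J·Δ = −F gives Δ = (-3.2500, 0.0625).
Then the next iterate is (x, y)₁ = (-5.2500, 1.5625).

(-5.2500, 1.5625)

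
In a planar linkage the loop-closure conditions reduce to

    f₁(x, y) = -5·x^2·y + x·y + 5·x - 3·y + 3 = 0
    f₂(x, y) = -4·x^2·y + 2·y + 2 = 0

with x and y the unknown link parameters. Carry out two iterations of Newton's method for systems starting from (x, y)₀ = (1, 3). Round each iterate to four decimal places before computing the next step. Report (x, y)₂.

At (1, 3): F = (-13.0000, -4.0000).
Jacobian J = [[-10·x·y + y + 5, -5·x^2 + x - 3], [-8·x·y, -4·x^2 + 2]].
At the point, J = [[-22.0000, -7.0000], [-24.0000, -2.0000]] (det J = -124.0000).
Solving J·Δ = −F gives Δ = (-0.0161, -1.8065).
Then the next iterate is (x, y)₁ = (0.9839, 1.1935).
Round to (0.9839, 1.1935) and repeat: F = (-0.263609, -0.234515), J = [[-5.549347, -6.856396], [-9.394277, -1.872237]].
Δ = (-0.0206, -0.0218), so (x, y)₂ = (0.9633, 1.1717).

(0.9633, 1.1717)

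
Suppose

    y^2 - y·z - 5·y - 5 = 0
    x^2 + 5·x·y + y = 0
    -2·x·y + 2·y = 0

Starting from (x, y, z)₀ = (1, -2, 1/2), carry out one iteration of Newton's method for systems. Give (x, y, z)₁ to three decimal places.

(1.000, -0.167, 4.208)

At (1, -2, 1/2): F = (10.000, -11.000, 0.000).
Jacobian J = [[0, 2·y - z - 5, -y], [2·x + 5·y, 5·x + 1, 0], [-2·y, -2·x + 2, 0]].
At the point, J = [[0.000, -9.500, 2.000], [-8.000, 6.000, 0.000], [4.000, 0.000, 0.000]] (det J = -48.000).
Solving J·Δ = −F gives Δ = (0.000, 1.833, 3.708).
Then the next iterate is (x, y, z)₁ = (1.000, -0.167, 4.208).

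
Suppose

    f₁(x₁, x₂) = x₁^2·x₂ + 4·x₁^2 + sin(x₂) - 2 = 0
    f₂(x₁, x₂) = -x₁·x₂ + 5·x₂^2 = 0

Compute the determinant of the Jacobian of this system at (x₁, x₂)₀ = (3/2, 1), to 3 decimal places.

J = [[2·x₁·x₂ + 8·x₁, x₁^2 + cos(x₂)], [-x₂, -x₁ + 10·x₂]].
At the point, J = [[15.000, 2.79030], [-1.000, 8.500]].
det J = 130.290.

130.290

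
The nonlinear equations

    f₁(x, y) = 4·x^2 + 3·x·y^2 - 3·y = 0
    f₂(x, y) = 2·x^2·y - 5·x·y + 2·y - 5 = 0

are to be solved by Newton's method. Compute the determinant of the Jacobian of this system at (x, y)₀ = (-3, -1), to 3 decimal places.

-990.000

J = [[8·x + 3·y^2, 6·x·y - 3], [4·x·y - 5·y, 2·x^2 - 5·x + 2]].
At the point, J = [[-21.000, 15.000], [17.000, 35.000]].
det J = -990.000.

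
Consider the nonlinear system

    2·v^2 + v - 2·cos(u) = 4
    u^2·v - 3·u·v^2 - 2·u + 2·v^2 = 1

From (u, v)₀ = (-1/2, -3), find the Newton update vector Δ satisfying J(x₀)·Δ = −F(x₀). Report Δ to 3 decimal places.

(0.550, 0.792)

At (-1/2, -3): F = (9.24483, 30.750).
Jacobian J = [[2·sin(u), 4·v + 1], [2·u·v - 3·v^2 - 2, u^2 - 6·u·v + 4·v]].
At the point, J = [[-0.95885, -11.000], [-26.000, -20.750]] (det J = -266.10384).
Solving J·Δ = −F gives Δ = (0.550, 0.792).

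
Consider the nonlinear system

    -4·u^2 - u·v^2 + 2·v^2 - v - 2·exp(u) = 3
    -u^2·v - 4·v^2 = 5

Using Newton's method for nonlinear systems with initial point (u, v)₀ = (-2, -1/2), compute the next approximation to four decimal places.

(-4.0000, -10.2459)

At (-2, -1/2): F = (-17.770671, -4.0000).
Jacobian J = [[-8·u - v^2 - 2·exp(u), -2·u·v + 4·v - 1], [-2·u·v, -u^2 - 8·v]].
At the point, J = [[15.479329, -5.0000], [-2.0000, 0.0000]] (det J = -10.0000).
Solving J·Δ = −F gives Δ = (-2.0000, -9.7459).
Then the next iterate is (u, v)₁ = (-4.0000, -10.2459).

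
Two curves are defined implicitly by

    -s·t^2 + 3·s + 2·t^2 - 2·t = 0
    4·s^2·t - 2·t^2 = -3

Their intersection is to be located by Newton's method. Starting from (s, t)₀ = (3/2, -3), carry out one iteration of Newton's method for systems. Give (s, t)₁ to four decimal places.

At (3/2, -3): F = (15.0000, -42.0000).
Jacobian J = [[-t^2 + 3, -2·s·t + 4·t - 2], [8·s·t, 4·s^2 - 4·t]].
At the point, J = [[-6.0000, -5.0000], [-36.0000, 21.0000]] (det J = -306.0000).
Solving J·Δ = −F gives Δ = (0.3431, 2.5882).
Then the next iterate is (s, t)₁ = (1.8431, -0.4118).

(1.8431, -0.4118)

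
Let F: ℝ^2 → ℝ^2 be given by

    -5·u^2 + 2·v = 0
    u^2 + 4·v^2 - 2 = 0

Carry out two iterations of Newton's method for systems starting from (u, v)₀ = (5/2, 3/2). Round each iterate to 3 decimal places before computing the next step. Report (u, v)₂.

(0.764, 0.687)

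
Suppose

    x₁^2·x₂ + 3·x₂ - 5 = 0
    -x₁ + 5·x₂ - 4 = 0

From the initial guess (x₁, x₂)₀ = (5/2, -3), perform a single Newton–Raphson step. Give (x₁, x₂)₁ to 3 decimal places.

At (5/2, -3): F = (-32.750, -21.500).
Jacobian J = [[2·x₁·x₂, x₁^2 + 3], [-1, 5]].
At the point, J = [[-15.000, 9.250], [-1.000, 5.000]] (det J = -65.750).
Solving J·Δ = −F gives Δ = (0.534, 4.407).
Then the next iterate is (x₁, x₂)₁ = (3.034, 1.407).

(3.034, 1.407)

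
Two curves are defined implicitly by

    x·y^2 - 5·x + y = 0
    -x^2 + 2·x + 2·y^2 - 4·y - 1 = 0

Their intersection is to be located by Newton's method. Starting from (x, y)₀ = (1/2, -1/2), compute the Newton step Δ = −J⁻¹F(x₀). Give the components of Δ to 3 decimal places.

(-0.576, 0.279)

At (1/2, -1/2): F = (-2.875, 2.250).
Jacobian J = [[y^2 - 5, 2·x·y + 1], [-2·x + 2, 4·y - 4]].
At the point, J = [[-4.750, 0.500], [1.000, -6.000]] (det J = 28.000).
Solving J·Δ = −F gives Δ = (-0.576, 0.279).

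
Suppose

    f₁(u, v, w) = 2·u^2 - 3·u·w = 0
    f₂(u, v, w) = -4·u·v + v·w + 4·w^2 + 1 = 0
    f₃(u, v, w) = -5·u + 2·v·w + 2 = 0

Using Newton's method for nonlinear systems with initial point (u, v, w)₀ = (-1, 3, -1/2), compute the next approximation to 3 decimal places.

(0.805, 6.000, 0.838)

At (-1, 3, -1/2): F = (0.500, 12.500, 4.000).
Jacobian J = [[4·u - 3·w, 0, -3·u], [-4·v, -4·u + w, v + 8·w], [-5, 2·w, 2·v]].
At the point, J = [[-2.500, 0.000, 3.000], [-12.000, 3.500, -1.000], [-5.000, -1.000, 6.000]] (det J = 38.500).
Solving J·Δ = −F gives Δ = (1.805, 3.000, 1.338).
Then the next iterate is (u, v, w)₁ = (0.805, 6.000, 0.838).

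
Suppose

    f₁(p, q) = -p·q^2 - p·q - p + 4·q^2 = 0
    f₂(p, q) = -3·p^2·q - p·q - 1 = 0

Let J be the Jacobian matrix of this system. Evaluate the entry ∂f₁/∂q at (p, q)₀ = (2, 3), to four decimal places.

10.0000

∂f₁/∂q = -2·p·q - p + 8·q.
At (2, 3) this is 10.0000.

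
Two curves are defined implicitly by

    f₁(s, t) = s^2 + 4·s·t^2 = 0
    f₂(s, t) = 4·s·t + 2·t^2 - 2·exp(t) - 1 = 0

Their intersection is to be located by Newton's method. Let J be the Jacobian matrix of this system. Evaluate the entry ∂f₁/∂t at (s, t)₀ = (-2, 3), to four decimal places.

∂f₁/∂t = 8·s·t.
At (-2, 3) this is -48.0000.

-48.0000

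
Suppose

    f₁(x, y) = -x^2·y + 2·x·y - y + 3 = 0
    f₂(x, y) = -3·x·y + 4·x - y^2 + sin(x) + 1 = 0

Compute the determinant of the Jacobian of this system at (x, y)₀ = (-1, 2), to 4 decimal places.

J = [[-2·x·y + 2·y, -x^2 + 2·x - 1], [-3·y + cos(x) + 4, -3·x - 2·y]].
At the point, J = [[8.0000, -4.0000], [-1.459698, -1.0000]].
det J = -13.8388.

-13.8388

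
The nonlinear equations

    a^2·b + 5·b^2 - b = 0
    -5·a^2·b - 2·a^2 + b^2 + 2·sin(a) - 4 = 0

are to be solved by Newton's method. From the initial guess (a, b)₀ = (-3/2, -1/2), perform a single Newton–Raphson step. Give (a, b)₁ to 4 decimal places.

(-2.5644, -0.7591)

At (-3/2, -1/2): F = (0.6250, -4.619990).
Jacobian J = [[2·a·b, a^2 + 10·b - 1], [-10·a·b - 4·a + 2·cos(a), -5·a^2 + 2·b]].
At the point, J = [[1.5000, -3.7500], [-1.358526, -12.2500]] (det J = -23.469471).
Solving J·Δ = −F gives Δ = (-1.0644, -0.2591).
Then the next iterate is (a, b)₁ = (-2.5644, -0.7591).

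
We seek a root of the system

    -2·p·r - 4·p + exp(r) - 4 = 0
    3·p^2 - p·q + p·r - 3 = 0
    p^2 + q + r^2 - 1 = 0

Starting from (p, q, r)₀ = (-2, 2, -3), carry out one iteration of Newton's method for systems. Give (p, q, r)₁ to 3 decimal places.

At (-2, 2, -3): F = (-7.95021, 19.000, 14.000).
Jacobian J = [[-2·r - 4, 0, -2·p + exp(r)], [6·p - q + r, -p, p], [2·p, 1, 2·r]].
At the point, J = [[2.000, 0.000, 4.04979], [-17.000, 2.000, -2.000], [-4.000, 1.000, -6.000]] (det J = -56.44808).
Solving J·Δ = −F gives Δ = (0.763, -1.430, 1.586).
Then the next iterate is (p, q, r)₁ = (-1.237, 0.570, -1.414).

(-1.237, 0.570, -1.414)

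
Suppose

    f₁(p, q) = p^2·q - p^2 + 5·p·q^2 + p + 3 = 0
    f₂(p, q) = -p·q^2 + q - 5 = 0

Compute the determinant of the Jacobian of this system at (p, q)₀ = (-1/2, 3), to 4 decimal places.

J = [[2·p·q - 2·p + 5·q^2 + 1, p^2 + 10·p·q], [-q^2, -2·p·q + 1]].
At the point, J = [[44.0000, -14.7500], [-9.0000, 4.0000]].
det J = 43.2500.

43.2500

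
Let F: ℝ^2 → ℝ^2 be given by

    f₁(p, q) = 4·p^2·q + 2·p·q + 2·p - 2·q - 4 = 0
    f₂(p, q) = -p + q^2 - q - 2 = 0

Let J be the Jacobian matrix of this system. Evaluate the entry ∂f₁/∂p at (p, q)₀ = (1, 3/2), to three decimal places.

∂f₁/∂p = 8·p·q + 2·q + 2.
At (1, 3/2) this is 17.000.

17.000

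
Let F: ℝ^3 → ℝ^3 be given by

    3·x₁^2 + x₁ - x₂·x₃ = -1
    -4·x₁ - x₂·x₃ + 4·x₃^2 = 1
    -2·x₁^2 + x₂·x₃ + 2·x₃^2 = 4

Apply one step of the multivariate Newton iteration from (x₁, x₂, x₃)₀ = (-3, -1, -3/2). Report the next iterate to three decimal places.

At (-3, -1, -3/2): F = (23.500, 18.500, -16.000).
Jacobian J = [[6·x₁ + 1, -x₃, -x₂], [-4, -x₃, -x₂ + 8·x₃], [-4·x₁, x₃, x₂ + 4·x₃]].
At the point, J = [[-17.000, 1.500, 1.000], [-4.000, 1.500, -11.000], [12.000, -1.500, -7.000]] (det J = 207.000).
Solving J·Δ = −F gives Δ = (0.870, -6.162, 0.525).
Then the next iterate is (x₁, x₂, x₃)₁ = (-2.130, -7.162, -0.975).

(-2.130, -7.162, -0.975)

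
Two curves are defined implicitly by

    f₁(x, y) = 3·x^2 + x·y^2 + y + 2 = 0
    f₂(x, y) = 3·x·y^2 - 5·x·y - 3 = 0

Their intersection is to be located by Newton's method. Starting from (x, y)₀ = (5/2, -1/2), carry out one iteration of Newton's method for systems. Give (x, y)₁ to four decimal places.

(1.1345, -0.4656)

At (5/2, -1/2): F = (20.8750, 5.1250).
Jacobian J = [[6·x + y^2, 2·x·y + 1], [3·y^2 - 5·y, 6·x·y - 5·x]].
At the point, J = [[15.2500, -1.5000], [3.2500, -20.0000]] (det J = -300.1250).
Solving J·Δ = −F gives Δ = (-1.3655, 0.0344).
Then the next iterate is (x, y)₁ = (1.1345, -0.4656).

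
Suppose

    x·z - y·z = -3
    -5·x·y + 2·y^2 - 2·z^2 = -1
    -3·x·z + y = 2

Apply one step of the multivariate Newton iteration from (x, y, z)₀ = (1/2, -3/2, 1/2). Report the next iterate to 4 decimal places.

At (1/2, -3/2, 1/2): F = (4.0000, 8.7500, -4.2500).
Jacobian J = [[z, -z, x - y], [-5·y, -5·x + 4·y, -4·z], [-3·z, 1, -3·x]].
At the point, J = [[0.5000, -0.5000, 2.0000], [7.5000, -8.5000, -2.0000], [-1.5000, 1.0000, -1.5000]] (det J = -10.2500).
Solving J·Δ = −F gives Δ = (-0.6402, 0.8476, -1.6280).
Then the next iterate is (x, y, z)₁ = (-0.1402, -0.6524, -1.1280).

(-0.1402, -0.6524, -1.1280)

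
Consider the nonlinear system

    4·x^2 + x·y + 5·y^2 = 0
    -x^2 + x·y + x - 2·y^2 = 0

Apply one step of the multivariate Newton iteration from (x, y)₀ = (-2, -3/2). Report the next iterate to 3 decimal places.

(-2.619, 0.917)

At (-2, -3/2): F = (30.250, -7.500).
Jacobian J = [[8·x + y, x + 10·y], [-2·x + y + 1, x - 4·y]].
At the point, J = [[-17.500, -17.000], [3.500, 4.000]] (det J = -10.500).
Solving J·Δ = −F gives Δ = (-0.619, 2.417).
Then the next iterate is (x, y)₁ = (-2.619, 0.917).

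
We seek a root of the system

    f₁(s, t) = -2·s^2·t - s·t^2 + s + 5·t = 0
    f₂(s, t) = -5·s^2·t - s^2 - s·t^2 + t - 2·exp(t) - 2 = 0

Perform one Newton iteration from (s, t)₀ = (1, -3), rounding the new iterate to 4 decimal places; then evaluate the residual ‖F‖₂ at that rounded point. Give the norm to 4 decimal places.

4.2765

At (1, -3): F = (-17.0000, -0.099574).
Jacobian J = [[-4·s·t - t^2 + 1, -2·s^2 - 2·s·t + 5], [-10·s·t - 2·s - t^2, -5·s^2 - 2·s·t - 2·exp(t) + 1]].
At the point, J = [[4.0000, 9.0000], [19.0000, 1.900426]] (det J = -163.398297).
Solving J·Δ = −F gives Δ = (-0.1922, 1.9743).
Then the next iterate is (s, t)₁ = (0.8078, -1.0257).
Re-evaluating at (0.8078, -1.0257): F = (-3.831932, -1.898630), so ‖F‖₂ = 4.2765.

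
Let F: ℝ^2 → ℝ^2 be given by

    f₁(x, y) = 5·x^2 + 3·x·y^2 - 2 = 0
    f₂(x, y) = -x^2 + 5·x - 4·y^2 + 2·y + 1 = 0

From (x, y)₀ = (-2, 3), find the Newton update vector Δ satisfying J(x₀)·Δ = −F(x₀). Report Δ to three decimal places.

At (-2, 3): F = (-36.000, -43.000).
Jacobian J = [[10·x + 3·y^2, 6·x·y], [-2·x + 5, -8·y + 2]].
At the point, J = [[7.000, -36.000], [9.000, -22.000]] (det J = 170.000).
Solving J·Δ = −F gives Δ = (4.447, -0.135).

(4.447, -0.135)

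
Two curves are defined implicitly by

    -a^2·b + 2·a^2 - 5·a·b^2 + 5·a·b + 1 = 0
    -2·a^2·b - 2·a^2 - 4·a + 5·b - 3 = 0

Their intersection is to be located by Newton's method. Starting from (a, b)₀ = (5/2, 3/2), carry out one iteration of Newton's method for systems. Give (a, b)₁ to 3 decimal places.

At (5/2, 3/2): F = (-5.250, -36.750).
Jacobian J = [[-2·a·b + 4·a - 5·b^2 + 5·b, -a^2 - 10·a·b + 5·a], [-4·a·b - 4·a - 4, -2·a^2 + 5]].
At the point, J = [[-1.250, -31.250], [-29.000, -7.500]] (det J = -896.875).
Solving J·Δ = −F gives Δ = (-1.237, -0.119).
Then the next iterate is (a, b)₁ = (1.263, 1.381).

(1.263, 1.381)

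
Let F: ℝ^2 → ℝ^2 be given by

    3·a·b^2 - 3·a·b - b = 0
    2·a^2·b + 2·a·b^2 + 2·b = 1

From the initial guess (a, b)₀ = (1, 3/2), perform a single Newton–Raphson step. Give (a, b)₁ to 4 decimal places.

At (1, 3/2): F = (0.7500, 9.5000).
Jacobian J = [[3·b^2 - 3·b, 6·a·b - 3·a - 1], [4·a·b + 2·b^2, 2·a^2 + 4·a·b + 2]].
At the point, J = [[2.2500, 5.0000], [10.5000, 10.0000]] (det J = -30.0000).
Solving J·Δ = −F gives Δ = (-1.3333, 0.4500).
Then the next iterate is (a, b)₁ = (-0.3333, 1.9500).

(-0.3333, 1.9500)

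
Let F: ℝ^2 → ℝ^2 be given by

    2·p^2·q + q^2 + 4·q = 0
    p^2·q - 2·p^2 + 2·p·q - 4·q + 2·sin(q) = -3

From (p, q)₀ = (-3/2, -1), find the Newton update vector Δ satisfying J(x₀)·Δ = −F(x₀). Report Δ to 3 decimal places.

At (-3/2, -1): F = (-7.500, 1.56706).
Jacobian J = [[4·p·q, 2·p^2 + 2·q + 4], [2·p·q - 4·p + 2·q, p^2 + 2·p + 2·cos(q) - 4]].
At the point, J = [[6.000, 6.500], [7.000, -3.66940]] (det J = -67.51637).
Solving J·Δ = −F gives Δ = (0.257, 0.917).

(0.257, 0.917)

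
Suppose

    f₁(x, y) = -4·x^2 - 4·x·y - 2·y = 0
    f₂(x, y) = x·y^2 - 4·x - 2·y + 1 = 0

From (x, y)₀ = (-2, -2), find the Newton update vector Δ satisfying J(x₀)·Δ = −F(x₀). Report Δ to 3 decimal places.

(1.375, -0.833)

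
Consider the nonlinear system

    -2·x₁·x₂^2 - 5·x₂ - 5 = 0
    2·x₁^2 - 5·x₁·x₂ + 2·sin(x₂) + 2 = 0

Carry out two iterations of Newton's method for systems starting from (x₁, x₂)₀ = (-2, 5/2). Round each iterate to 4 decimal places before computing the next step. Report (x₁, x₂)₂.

At (-2, 5/2): F = (7.5000, 36.196944).
Jacobian J = [[-2·x₂^2, -4·x₁·x₂ - 5], [4·x₁ - 5·x₂, -5·x₁ + 2·cos(x₂)]].
At the point, J = [[-12.5000, 15.0000], [-20.5000, 8.397713]] (det J = 202.528590).
Solving J·Δ = −F gives Δ = (2.3699, 1.4749).
Then the next iterate is (x₁, x₂)₁ = (0.3699, 3.9749).
Round to (0.3699, 3.9749) and repeat: F = (-36.563214, -6.558244), J = [[-31.599660, -10.881262], [-18.3949, -3.194363]].
Δ = (0.4579, -4.6900), so (x₁, x₂)₂ = (0.8278, -0.7151).

(0.8278, -0.7151)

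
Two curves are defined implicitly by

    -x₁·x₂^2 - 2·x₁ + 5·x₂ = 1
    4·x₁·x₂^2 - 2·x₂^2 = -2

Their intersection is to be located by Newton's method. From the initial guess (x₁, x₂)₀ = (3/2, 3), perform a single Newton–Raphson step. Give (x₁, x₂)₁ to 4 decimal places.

At (3/2, 3): F = (-2.5000, 38.0000).
Jacobian J = [[-x₂^2 - 2, -2·x₁·x₂ + 5], [4·x₂^2, 8·x₁·x₂ - 4·x₂]].
At the point, J = [[-11.0000, -4.0000], [36.0000, 24.0000]] (det J = -120.0000).
Solving J·Δ = −F gives Δ = (0.7667, -2.7333).
Then the next iterate is (x₁, x₂)₁ = (2.2667, 0.2667).

(2.2667, 0.2667)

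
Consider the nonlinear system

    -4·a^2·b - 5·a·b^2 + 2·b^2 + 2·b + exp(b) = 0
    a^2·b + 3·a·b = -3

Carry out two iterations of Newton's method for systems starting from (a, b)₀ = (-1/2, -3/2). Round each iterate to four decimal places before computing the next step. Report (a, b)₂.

At (-1/2, -3/2): F = (8.848130, 4.8750).
Jacobian J = [[-8·a·b - 5·b^2, -4·a^2 - 10·a·b + 4·b + exp(b) + 2], [2·a·b + 3·b, a^2 + 3·a]].
At the point, J = [[-17.2500, -12.276870], [-3.0000, -1.2500]] (det J = -15.268110).
Solving J·Δ = −F gives Δ = (3.1955, -3.7693).
Then the next iterate is (a, b)₁ = (2.6955, -5.2693).
Round to (2.6955, -5.2693) and repeat: F = (-176.071198, -77.895454), J = [[-25.200427, 93.899048], [-44.214696, 15.352220]].
Δ = (-1.2248, 1.5464), so (a, b)₂ = (1.4707, -3.7229).

(1.4707, -3.7229)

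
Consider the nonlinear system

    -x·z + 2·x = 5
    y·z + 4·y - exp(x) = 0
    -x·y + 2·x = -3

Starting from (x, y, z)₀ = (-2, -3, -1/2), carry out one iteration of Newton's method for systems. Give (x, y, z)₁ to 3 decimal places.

(-4.607, 7.016, 7.758)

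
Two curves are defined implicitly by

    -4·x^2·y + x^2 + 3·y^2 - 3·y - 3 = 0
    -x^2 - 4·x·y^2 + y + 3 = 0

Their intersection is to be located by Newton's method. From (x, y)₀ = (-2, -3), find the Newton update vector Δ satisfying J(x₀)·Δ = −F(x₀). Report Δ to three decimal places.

At (-2, -3): F = (85.000, 68.000).
Jacobian J = [[-8·x·y + 2·x, -4·x^2 + 6·y - 3], [-2·x - 4·y^2, -8·x·y + 1]].
At the point, J = [[-52.000, -37.000], [-32.000, -47.000]] (det J = 1260.000).
Solving J·Δ = −F gives Δ = (1.174, 0.648).

(1.174, 0.648)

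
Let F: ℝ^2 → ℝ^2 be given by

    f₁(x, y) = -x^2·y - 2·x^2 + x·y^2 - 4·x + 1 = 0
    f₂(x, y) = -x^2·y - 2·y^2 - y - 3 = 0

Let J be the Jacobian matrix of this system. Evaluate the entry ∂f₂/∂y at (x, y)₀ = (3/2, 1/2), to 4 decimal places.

-5.2500

∂f₂/∂y = -x^2 - 4·y - 1.
At (3/2, 1/2) this is -5.2500.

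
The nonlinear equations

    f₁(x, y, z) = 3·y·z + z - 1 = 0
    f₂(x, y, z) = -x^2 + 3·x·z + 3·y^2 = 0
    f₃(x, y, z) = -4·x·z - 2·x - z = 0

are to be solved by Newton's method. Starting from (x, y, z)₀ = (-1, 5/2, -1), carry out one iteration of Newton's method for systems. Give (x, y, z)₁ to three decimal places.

(-1.497, 1.216, -0.335)

At (-1, 5/2, -1): F = (-9.500, 20.750, -1.000).
Jacobian J = [[0, 3·z, 3·y + 1], [-2·x + 3·z, 6·y, 3·x], [-4·z - 2, 0, -4·x - 1]].
At the point, J = [[0.000, -3.000, 8.500], [-1.000, 15.000, -3.000], [2.000, 0.000, 3.000]] (det J = -246.000).
Solving J·Δ = −F gives Δ = (-0.497, -1.284, 0.665).
Then the next iterate is (x, y, z)₁ = (-1.497, 1.216, -0.335).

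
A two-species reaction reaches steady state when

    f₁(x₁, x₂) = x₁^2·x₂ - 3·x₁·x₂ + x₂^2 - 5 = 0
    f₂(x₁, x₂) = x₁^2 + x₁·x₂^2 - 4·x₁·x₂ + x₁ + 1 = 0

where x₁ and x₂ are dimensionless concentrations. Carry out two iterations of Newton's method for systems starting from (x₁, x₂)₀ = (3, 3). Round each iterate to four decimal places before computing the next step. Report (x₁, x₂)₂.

At (3, 3): F = (4.0000, 4.0000).
Jacobian J = [[2·x₁·x₂ - 3·x₂, x₁^2 - 3·x₁ + 2·x₂], [2·x₁ + x₂^2 - 4·x₂ + 1, 2·x₁·x₂ - 4·x₁]].
At the point, J = [[9.0000, 6.0000], [4.0000, 6.0000]] (det J = 30.0000).
Solving J·Δ = −F gives Δ = (0.0000, -0.6667).
Then the next iterate is (x₁, x₂)₁ = (3.0000, 2.3333).
Round to (3.0000, 2.3333) and repeat: F = (0.444289, 1.333267), J = [[6.9999, 4.6666], [3.111089, 1.9998]].
Δ = (-10.2602, 15.2951), so (x₁, x₂)₂ = (-7.2602, 17.6284).

(-7.2602, 17.6284)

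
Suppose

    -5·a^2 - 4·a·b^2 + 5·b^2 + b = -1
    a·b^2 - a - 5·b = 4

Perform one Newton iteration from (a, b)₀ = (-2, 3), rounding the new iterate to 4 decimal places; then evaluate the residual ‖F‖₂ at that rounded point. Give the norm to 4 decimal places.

13.2491

At (-2, 3): F = (101.0000, -35.0000).
Jacobian J = [[-10·a - 4·b^2, -8·a·b + 10·b + 1], [b^2 - 1, 2·a·b - 5]].
At the point, J = [[-16.0000, 79.0000], [8.0000, -17.0000]] (det J = -360.0000).
Solving J·Δ = −F gives Δ = (2.9111, -0.6889).
Then the next iterate is (a, b)₁ = (0.9111, 2.3111).
Re-evaluating at (0.9111, 2.3111): F = (6.401092, -11.600248), so ‖F‖₂ = 13.2491.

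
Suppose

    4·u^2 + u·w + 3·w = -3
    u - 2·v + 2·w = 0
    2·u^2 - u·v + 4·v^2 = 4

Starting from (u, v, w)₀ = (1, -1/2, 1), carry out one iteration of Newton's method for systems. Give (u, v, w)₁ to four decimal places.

(0.7547, -0.8208, -1.1981)

At (1, -1/2, 1): F = (11.0000, 4.0000, -0.5000).
Jacobian J = [[8·u + w, 0, u + 3], [1, -2, 2], [4·u - v, -u + 8·v, 0]].
At the point, J = [[9.0000, 0.0000, 4.0000], [1.0000, -2.0000, 2.0000], [4.5000, -5.0000, 0.0000]] (det J = 106.0000).
Solving J·Δ = −F gives Δ = (-0.2453, -0.3208, -2.1981).
Then the next iterate is (u, v, w)₁ = (0.7547, -0.8208, -1.1981).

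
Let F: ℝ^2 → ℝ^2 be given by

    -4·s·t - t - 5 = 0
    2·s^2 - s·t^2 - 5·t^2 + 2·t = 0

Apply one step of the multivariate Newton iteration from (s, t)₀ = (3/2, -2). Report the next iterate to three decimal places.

At (3/2, -2): F = (9.000, -25.500).
Jacobian J = [[-4·t, -4·s - 1], [4·s - t^2, -2·s·t - 10·t + 2]].
At the point, J = [[8.000, -7.000], [2.000, 28.000]] (det J = 238.000).
Solving J·Δ = −F gives Δ = (-0.309, 0.933).
Then the next iterate is (s, t)₁ = (1.191, -1.067).

(1.191, -1.067)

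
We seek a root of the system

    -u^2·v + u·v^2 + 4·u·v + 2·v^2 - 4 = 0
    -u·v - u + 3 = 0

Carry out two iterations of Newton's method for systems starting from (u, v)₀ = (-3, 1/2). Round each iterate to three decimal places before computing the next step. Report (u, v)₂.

(2.533, 0.667)

At (-3, 1/2): F = (-14.750, 7.500).
Jacobian J = [[-2·u·v + v^2 + 4·v, -u^2 + 2·u·v + 4·u + 4·v], [-v - 1, -u]].
At the point, J = [[5.250, -22.000], [-1.500, 3.000]] (det J = -17.250).
Solving J·Δ = −F gives Δ = (7.000, 1.000).
Then the next iterate is (u, v)₁ = (4.000, 1.500).
Round to (4.000, 1.500) and repeat: F = (9.500, -7.000), J = [[-3.750, 18.000], [-2.500, -4.000]].
Δ = (-1.467, -0.833), so (u, v)₂ = (2.533, 0.667).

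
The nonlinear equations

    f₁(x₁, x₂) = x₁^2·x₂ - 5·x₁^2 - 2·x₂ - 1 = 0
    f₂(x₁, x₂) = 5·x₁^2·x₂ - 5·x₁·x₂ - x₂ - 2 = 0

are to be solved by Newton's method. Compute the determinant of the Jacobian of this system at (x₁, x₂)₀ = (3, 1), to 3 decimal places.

-871.000

J = [[2·x₁·x₂ - 10·x₁, x₁^2 - 2], [10·x₁·x₂ - 5·x₂, 5·x₁^2 - 5·x₁ - 1]].
At the point, J = [[-24.000, 7.000], [25.000, 29.000]].
det J = -871.000.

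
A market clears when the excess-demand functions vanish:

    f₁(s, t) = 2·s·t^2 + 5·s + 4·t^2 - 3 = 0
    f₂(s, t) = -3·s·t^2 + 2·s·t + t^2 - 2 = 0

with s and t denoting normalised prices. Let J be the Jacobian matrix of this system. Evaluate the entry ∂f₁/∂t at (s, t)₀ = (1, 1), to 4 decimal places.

12.0000

∂f₁/∂t = 4·s·t + 8·t.
At (1, 1) this is 12.0000.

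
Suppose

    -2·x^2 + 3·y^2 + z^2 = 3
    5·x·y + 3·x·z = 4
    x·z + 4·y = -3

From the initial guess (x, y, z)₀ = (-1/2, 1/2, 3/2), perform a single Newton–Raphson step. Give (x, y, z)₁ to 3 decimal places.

(0.312, -0.757, 2.382)

At (-1/2, 1/2, 3/2): F = (-0.500, -7.500, 4.250).
Jacobian J = [[-4·x, 6·y, 2·z], [5·y + 3·z, 5·x, 3·x], [z, 4, x]].
At the point, J = [[2.000, 3.000, 3.000], [7.000, -2.500, -1.500], [1.500, 4.000, -0.500]] (det J = 113.500).
Solving J·Δ = −F gives Δ = (0.812, -1.257, 0.882).
Then the next iterate is (x, y, z)₁ = (0.312, -0.757, 2.382).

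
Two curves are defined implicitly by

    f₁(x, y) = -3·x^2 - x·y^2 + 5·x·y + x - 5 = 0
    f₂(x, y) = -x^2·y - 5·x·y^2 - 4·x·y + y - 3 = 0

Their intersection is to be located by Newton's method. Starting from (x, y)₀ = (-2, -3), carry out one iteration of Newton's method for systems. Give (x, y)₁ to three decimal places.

(-2.029, -1.668)

At (-2, -3): F = (29.000, 72.000).
Jacobian J = [[-6·x - y^2 + 5·y + 1, -2·x·y + 5·x], [-2·x·y - 5·y^2 - 4·y, -x^2 - 10·x·y - 4·x + 1]].
At the point, J = [[-11.000, -22.000], [-45.000, -55.000]] (det J = -385.000).
Solving J·Δ = −F gives Δ = (-0.029, 1.332).
Then the next iterate is (x, y)₁ = (-2.029, -1.668).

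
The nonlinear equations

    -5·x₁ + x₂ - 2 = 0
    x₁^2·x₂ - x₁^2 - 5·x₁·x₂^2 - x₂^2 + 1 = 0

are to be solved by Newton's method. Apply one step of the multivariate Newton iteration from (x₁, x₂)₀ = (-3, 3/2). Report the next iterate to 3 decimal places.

(-0.082, 1.590)

At (-3, 3/2): F = (14.500, 37.000).
Jacobian J = [[-5, 1], [2·x₁·x₂ - 2·x₁ - 5·x₂^2, x₁^2 - 10·x₁·x₂ - 2·x₂]].
At the point, J = [[-5.000, 1.000], [-14.250, 51.000]] (det J = -240.750).
Solving J·Δ = −F gives Δ = (2.918, 0.090).
Then the next iterate is (x₁, x₂)₁ = (-0.082, 1.590).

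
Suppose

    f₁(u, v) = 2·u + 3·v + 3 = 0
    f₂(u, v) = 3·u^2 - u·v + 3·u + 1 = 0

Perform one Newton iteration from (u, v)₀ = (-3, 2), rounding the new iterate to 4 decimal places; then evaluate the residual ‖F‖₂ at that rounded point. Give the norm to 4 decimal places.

6.0739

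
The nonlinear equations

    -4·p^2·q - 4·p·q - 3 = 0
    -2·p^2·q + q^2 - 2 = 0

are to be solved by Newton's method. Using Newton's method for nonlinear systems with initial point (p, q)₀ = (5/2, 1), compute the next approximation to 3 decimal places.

(1.750, 0.429)

At (5/2, 1): F = (-38.000, -13.500).
Jacobian J = [[-8·p·q - 4·q, -4·p^2 - 4·p], [-4·p·q, -2·p^2 + 2·q]].
At the point, J = [[-24.000, -35.000], [-10.000, -10.500]] (det J = -98.000).
Solving J·Δ = −F gives Δ = (-0.750, -0.571).
Then the next iterate is (p, q)₁ = (1.750, 0.429).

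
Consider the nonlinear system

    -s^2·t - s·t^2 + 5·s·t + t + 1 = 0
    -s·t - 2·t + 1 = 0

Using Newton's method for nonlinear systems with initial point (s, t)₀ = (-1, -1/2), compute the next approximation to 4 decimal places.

At (-1, -1/2): F = (3.7500, 1.5000).
Jacobian J = [[-2·s·t - t^2 + 5·t, -s^2 - 2·s·t + 5·s + 1], [-t, -s - 2]].
At the point, J = [[-3.7500, -6.0000], [0.5000, -1.0000]] (det J = 6.7500).
Solving J·Δ = −F gives Δ = (-0.7778, 1.1111).
Then the next iterate is (s, t)₁ = (-1.7778, 0.6111).

(-1.7778, 0.6111)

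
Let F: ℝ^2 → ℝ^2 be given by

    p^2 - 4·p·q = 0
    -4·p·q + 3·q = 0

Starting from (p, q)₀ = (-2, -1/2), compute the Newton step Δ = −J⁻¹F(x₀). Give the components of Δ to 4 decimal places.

At (-2, -1/2): F = (0.0000, -5.5000).
Jacobian J = [[2·p - 4·q, -4·p], [-4·q, -4·p + 3]].
At the point, J = [[-2.0000, 8.0000], [2.0000, 11.0000]] (det J = -38.0000).
Solving J·Δ = −F gives Δ = (1.1579, 0.2895).

(1.1579, 0.2895)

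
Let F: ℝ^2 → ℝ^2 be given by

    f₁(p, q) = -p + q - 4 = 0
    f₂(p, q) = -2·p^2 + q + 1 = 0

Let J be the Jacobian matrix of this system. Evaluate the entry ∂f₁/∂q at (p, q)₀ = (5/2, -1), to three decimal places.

∂f₁/∂q = 1.
At (5/2, -1) this is 1.000.

1.000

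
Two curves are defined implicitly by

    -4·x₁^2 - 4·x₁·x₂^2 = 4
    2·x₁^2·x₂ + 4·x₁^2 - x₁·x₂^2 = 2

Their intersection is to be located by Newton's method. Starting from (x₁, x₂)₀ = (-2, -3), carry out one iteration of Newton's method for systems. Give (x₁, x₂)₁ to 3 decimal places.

At (-2, -3): F = (52.000, 8.000).
Jacobian J = [[-8·x₁ - 4·x₂^2, -8·x₁·x₂], [4·x₁·x₂ + 8·x₁ - x₂^2, 2·x₁^2 - 2·x₁·x₂]].
At the point, J = [[-20.000, -48.000], [-1.000, -4.000]] (det J = 32.000).
Solving J·Δ = −F gives Δ = (-5.500, 3.375).
Then the next iterate is (x₁, x₂)₁ = (-7.500, 0.375).

(-7.500, 0.375)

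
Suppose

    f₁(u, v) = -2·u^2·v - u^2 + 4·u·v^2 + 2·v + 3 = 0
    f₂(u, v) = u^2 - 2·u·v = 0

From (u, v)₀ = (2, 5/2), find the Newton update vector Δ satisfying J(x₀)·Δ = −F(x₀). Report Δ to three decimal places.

At (2, 5/2): F = (34.000, -6.000).
Jacobian J = [[-4·u·v - 2·u + 4·v^2, -2·u^2 + 8·u·v + 2], [2·u - 2·v, -2·u]].
At the point, J = [[1.000, 34.000], [-1.000, -4.000]] (det J = 30.000).
Solving J·Δ = −F gives Δ = (-2.267, -0.933).

(-2.267, -0.933)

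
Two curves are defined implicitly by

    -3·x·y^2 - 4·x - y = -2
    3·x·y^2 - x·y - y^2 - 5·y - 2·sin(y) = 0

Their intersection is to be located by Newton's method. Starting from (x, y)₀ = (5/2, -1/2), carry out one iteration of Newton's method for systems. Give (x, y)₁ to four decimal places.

At (5/2, -1/2): F = (-9.3750, 6.333851).
Jacobian J = [[-3·y^2 - 4, -6·x·y - 1], [3·y^2 - y, 6·x·y - x - 2·y - 2·cos(y) - 5]].
At the point, J = [[-4.7500, 6.5000], [1.2500, -15.755165]] (det J = 66.712034).
Solving J·Δ = −F gives Δ = (-1.5969, 0.2753).
Then the next iterate is (x, y)₁ = (0.9031, -0.2247).

(0.9031, -0.2247)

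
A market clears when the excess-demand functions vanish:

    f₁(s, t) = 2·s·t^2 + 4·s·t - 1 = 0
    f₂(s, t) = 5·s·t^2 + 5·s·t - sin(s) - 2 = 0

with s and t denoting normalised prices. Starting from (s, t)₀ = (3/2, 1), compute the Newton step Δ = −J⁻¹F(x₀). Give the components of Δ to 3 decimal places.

At (3/2, 1): F = (8.000, 12.00251).
Jacobian J = [[2·t^2 + 4·t, 4·s·t + 4·s], [5·t^2 + 5·t - cos(s), 10·s·t + 5·s]].
At the point, J = [[6.000, 12.000], [9.92926, 22.500]] (det J = 15.84885).
Solving J·Δ = −F gives Δ = (-2.270, 0.468).

(-2.270, 0.468)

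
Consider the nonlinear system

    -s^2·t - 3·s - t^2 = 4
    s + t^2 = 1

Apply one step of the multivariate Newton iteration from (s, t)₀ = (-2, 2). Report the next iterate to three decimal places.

(-0.857, 1.464)

At (-2, 2): F = (-10.000, 1.000).
Jacobian J = [[-2·s·t - 3, -s^2 - 2·t], [1, 2·t]].
At the point, J = [[5.000, -8.000], [1.000, 4.000]] (det J = 28.000).
Solving J·Δ = −F gives Δ = (1.143, -0.536).
Then the next iterate is (s, t)₁ = (-0.857, 1.464).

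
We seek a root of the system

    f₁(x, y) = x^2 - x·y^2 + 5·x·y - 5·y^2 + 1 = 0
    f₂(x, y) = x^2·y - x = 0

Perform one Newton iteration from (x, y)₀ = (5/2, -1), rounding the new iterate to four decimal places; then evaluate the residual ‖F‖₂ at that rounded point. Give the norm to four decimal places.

4.2070

At (5/2, -1): F = (-12.7500, -8.7500).
Jacobian J = [[2·x - y^2 + 5·y, -2·x·y + 5·x - 10·y], [2·x·y - 1, x^2]].
At the point, J = [[-1.0000, 27.5000], [-6.0000, 6.2500]] (det J = 158.7500).
Solving J·Δ = −F gives Δ = (-1.0138, 0.4268).
Then the next iterate is (x, y)₁ = (1.4862, -0.5732).
Re-evaluating at (1.4862, -0.5732): F = (-3.181753, -2.752279), so ‖F‖₂ = 4.2070.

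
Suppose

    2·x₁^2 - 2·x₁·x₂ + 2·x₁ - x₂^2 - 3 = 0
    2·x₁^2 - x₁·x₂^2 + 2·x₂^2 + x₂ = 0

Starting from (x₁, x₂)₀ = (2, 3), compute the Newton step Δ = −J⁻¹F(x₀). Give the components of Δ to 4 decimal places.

(16.3333, 5.3333)

At (2, 3): F = (-12.0000, 11.0000).
Jacobian J = [[4·x₁ - 2·x₂ + 2, -2·x₁ - 2·x₂], [4·x₁ - x₂^2, -2·x₁·x₂ + 4·x₂ + 1]].
At the point, J = [[4.0000, -10.0000], [-1.0000, 1.0000]] (det J = -6.0000).
Solving J·Δ = −F gives Δ = (16.3333, 5.3333).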